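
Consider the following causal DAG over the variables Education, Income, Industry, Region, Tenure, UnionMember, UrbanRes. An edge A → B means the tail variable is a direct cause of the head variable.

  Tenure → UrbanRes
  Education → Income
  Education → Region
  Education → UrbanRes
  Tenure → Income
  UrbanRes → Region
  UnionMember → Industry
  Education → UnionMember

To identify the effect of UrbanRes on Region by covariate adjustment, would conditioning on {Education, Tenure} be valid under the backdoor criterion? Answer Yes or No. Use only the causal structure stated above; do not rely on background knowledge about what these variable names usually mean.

Backdoor paths from UrbanRes to Region (paths whose first edge points into UrbanRes):
  P1: UrbanRes <- Education -> Region
  P2: UrbanRes <- Tenure -> Income <- Education -> Region
Condition 1 (no descendant of UrbanRes in the set): holds — descendants of UrbanRes are {Region}; none are in {Education, Tenure}.
Condition 2 (every backdoor path blocked by {Education, Tenure}):
  P1: blocked at fork node Education ∈ conditioning set.
  P2: blocked at fork node Tenure ∈ conditioning set.
{Education, Tenure} satisfies the backdoor criterion.

Yes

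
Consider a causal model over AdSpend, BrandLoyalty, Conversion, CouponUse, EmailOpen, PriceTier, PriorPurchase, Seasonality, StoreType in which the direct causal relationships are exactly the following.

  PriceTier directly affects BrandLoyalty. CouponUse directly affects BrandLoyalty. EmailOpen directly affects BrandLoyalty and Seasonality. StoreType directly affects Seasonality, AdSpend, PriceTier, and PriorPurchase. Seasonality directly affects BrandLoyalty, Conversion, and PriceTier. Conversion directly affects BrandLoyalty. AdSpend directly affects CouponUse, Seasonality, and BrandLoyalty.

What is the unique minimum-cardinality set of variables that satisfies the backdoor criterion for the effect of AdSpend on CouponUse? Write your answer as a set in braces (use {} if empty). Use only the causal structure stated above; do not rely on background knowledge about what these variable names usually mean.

{}

Variables eligible for adjustment (non-descendants of AdSpend, excluding AdSpend and CouponUse): {EmailOpen, PriorPurchase, StoreType}.
Backdoor paths from AdSpend to CouponUse:
  P1: AdSpend <- StoreType -> Seasonality <- EmailOpen -> BrandLoyalty <- CouponUse
  P2: AdSpend <- StoreType -> Seasonality -> Conversion -> BrandLoyalty <- CouponUse
  P3: AdSpend <- StoreType -> Seasonality -> PriceTier -> BrandLoyalty <- CouponUse
  P4: AdSpend <- StoreType -> Seasonality -> BrandLoyalty <- CouponUse
  P5: AdSpend <- StoreType -> PriceTier <- Seasonality <- EmailOpen -> BrandLoyalty <- CouponUse
  P6: AdSpend <- StoreType -> PriceTier <- Seasonality -> Conversion -> BrandLoyalty <- CouponUse
  P7: AdSpend <- StoreType -> PriceTier <- Seasonality -> BrandLoyalty <- CouponUse
  P8: AdSpend <- StoreType -> PriceTier -> BrandLoyalty <- CouponUse
Each backdoor path contains an unconditioned collider, so every path is already blocked with the empty conditioning set:
  P1: blocked at collider Seasonality (neither it nor any descendant is in the conditioning set).
  P2: blocked at collider BrandLoyalty (neither it nor any descendant is in the conditioning set).
  P3: blocked at collider BrandLoyalty (neither it nor any descendant is in the conditioning set).
  P4: blocked at collider BrandLoyalty (neither it nor any descendant is in the conditioning set).
  P5: blocked at collider PriceTier (neither it nor any descendant is in the conditioning set).
  P6: blocked at collider PriceTier (neither it nor any descendant is in the conditioning set).
  P7: blocked at collider PriceTier (neither it nor any descendant is in the conditioning set).
  P8: blocked at collider BrandLoyalty (neither it nor any descendant is in the conditioning set).
The empty set is therefore the unique smallest valid set.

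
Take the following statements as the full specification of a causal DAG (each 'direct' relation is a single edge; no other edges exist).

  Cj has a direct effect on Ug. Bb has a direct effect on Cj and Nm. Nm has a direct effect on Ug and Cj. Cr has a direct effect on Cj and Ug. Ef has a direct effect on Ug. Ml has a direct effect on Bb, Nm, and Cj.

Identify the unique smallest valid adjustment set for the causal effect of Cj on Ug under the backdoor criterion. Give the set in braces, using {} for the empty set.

Variables eligible for adjustment (non-descendants of Cj, excluding Cj and Ug): {Bb, Cr, Ef, Ml, Nm}.
Backdoor paths from Cj to Ug:
  P1: Cj <- Cr -> Ug
  P2: Cj <- Ml -> Bb -> Nm -> Ug
  P3: Cj <- Ml -> Nm -> Ug
  P4: Cj <- Bb <- Ml -> Nm -> Ug
  P5: Cj <- Bb -> Nm -> Ug
  P6: Cj <- Nm -> Ug
The empty set is not sufficient: P1 (Cj <- Cr -> Ug) has no collider blocking it and no conditioned non-collider, so it is open.
Try {Cr, Nm}:
  P1: blocked at fork node Cr ∈ conditioning set.
  P2: blocked at chain node Nm ∈ conditioning set.
  P3: blocked at chain node Nm ∈ conditioning set.
  P4: blocked at chain node Nm ∈ conditioning set.
  P5: blocked at chain node Nm ∈ conditioning set.
  P6: blocked at fork node Nm ∈ conditioning set.
{Cr, Nm} contains no descendant of Cj and blocks every backdoor path.
Every element of {Cr, Nm} is needed (dropping Cr leaves P1 open; dropping Nm leaves P2 open), so no proper subset is valid.
Among all size-2 subsets of the eligible variables, only {Cr, Nm} blocks every backdoor path, so it is the unique smallest valid adjustment set.

{Cr, Nm}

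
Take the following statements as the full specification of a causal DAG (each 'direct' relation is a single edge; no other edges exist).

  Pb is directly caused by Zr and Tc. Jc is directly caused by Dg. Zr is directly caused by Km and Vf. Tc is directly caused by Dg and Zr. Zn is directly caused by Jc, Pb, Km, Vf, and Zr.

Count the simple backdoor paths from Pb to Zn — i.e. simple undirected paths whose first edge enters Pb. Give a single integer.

8

A backdoor path from Pb to Zn is any simple undirected path whose first edge points into Pb (i.e. leaves Pb via a parent).
Parents of Pb: {Tc, Zr}.
Enumerating:
  P1: Pb <- Zr <- Km -> Zn
  P2: Pb <- Zr <- Vf -> Zn
  P3: Pb <- Zr -> Tc <- Dg -> Jc -> Zn
  P4: Pb <- Zr -> Zn
  P5: Pb <- Tc <- Zr <- Km -> Zn
  P6: Pb <- Tc <- Zr <- Vf -> Zn
  P7: Pb <- Tc <- Zr -> Zn
  P8: Pb <- Tc <- Dg -> Jc -> Zn
That exhausts the simple backdoor paths. Count: 8.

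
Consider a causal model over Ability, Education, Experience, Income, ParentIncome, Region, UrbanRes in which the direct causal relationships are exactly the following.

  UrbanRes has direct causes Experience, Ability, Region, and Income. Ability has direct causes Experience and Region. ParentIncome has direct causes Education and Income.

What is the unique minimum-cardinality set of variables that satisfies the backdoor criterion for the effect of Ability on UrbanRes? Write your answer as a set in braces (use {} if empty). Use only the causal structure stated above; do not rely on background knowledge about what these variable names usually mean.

Variables eligible for adjustment (non-descendants of Ability, excluding Ability and UrbanRes): {Education, Experience, Income, ParentIncome, Region}.
Backdoor paths from Ability to UrbanRes:
  P1: Ability <- Region -> UrbanRes
  P2: Ability <- Experience -> UrbanRes
The empty set is not sufficient: P1 (Ability <- Region -> UrbanRes) has no collider blocking it and no conditioned non-collider, so it is open.
Try {Experience, Region}:
  P1: blocked at fork node Region ∈ conditioning set.
  P2: blocked at fork node Experience ∈ conditioning set.
{Experience, Region} contains no descendant of Ability and blocks every backdoor path.
Every element of {Experience, Region} is needed (dropping Experience leaves P2 open; dropping Region leaves P1 open), so no proper subset is valid.
Among all size-2 subsets of the eligible variables, only {Experience, Region} blocks every backdoor path, so it is the unique smallest valid adjustment set.

{Experience, Region}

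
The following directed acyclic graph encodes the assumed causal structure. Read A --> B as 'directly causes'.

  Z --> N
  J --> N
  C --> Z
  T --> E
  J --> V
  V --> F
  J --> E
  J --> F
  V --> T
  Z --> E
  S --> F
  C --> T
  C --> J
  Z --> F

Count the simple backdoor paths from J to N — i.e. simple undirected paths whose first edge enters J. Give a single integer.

A backdoor path from J to N is any simple undirected path whose first edge points into J (i.e. leaves J via a parent).
Parents of J: {C}.
Enumerating:
  P1: J <- C -> T <- V -> F <- Z -> N
  P2: J <- C -> T -> E <- Z -> N
  P3: J <- C -> Z -> N
That exhausts the simple backdoor paths. Count: 3.

3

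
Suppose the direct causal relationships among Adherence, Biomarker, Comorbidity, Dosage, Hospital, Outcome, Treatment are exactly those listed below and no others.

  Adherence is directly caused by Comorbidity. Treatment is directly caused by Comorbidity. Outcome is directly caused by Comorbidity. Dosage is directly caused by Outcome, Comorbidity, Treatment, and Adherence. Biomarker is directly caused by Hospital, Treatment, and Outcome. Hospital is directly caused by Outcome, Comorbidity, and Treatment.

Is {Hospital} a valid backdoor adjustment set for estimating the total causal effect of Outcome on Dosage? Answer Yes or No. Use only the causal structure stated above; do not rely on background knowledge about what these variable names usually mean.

No

Backdoor paths from Outcome to Dosage (paths whose first edge points into Outcome):
  P1: Outcome <- Comorbidity -> Adherence -> Dosage
  P2: Outcome <- Comorbidity -> Treatment -> Dosage
  P3: Outcome <- Comorbidity -> Dosage
  P4: Outcome <- Comorbidity -> Hospital <- Treatment -> Dosage
  P5: Outcome <- Comorbidity -> Hospital -> Biomarker <- Treatment -> Dosage
Condition 1 (no descendant of Outcome in the set): FAILS — Hospital is a descendant of Outcome.
Condition 2 (every backdoor path blocked by {Hospital}):
  P1: open — no interior node is in the conditioning set.
  P2: open — no interior node is in the conditioning set.
  P3: open — no interior node is in the conditioning set.
  P4: open — collider(s) Hospital are conditioned on (or have a conditioned descendant) and no non-collider on the path is in the set.
  P5: blocked at chain node Hospital ∈ conditioning set.
{Hospital} does not satisfy the backdoor criterion.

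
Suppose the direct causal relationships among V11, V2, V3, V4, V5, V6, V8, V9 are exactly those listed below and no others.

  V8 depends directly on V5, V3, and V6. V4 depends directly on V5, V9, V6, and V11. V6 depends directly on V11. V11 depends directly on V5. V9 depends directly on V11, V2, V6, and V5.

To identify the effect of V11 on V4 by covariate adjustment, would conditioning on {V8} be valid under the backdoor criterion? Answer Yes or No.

Backdoor paths from V11 to V4 (paths whose first edge points into V11):
  P1: V11 <- V5 -> V9 <- V6 -> V4
  P2: V11 <- V5 -> V9 -> V4
  P3: V11 <- V5 -> V4
  P4: V11 <- V5 -> V8 <- V6 -> V9 -> V4
  P5: V11 <- V5 -> V8 <- V6 -> V4
Condition 1 (no descendant of V11 in the set): FAILS — V8 is a descendant of V11.
Condition 2 (every backdoor path blocked by {V8}):
  P1: blocked at collider V9 (neither it nor any descendant is in the conditioning set).
  P2: open — no interior node is in the conditioning set.
  P3: open — no interior node is in the conditioning set.
  P4: open — collider(s) V8 are conditioned on (or have a conditioned descendant) and no non-collider on the path is in the set.
  P5: open — collider(s) V8 are conditioned on (or have a conditioned descendant) and no non-collider on the path is in the set.
{V8} does not satisfy the backdoor criterion.

No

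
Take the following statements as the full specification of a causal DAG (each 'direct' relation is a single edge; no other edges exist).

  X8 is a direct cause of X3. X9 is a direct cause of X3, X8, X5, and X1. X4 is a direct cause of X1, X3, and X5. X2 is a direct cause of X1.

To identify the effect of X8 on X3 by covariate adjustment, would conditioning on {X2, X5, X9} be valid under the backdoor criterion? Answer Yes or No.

Backdoor paths from X8 to X3 (paths whose first edge points into X8):
  P1: X8 <- X9 -> X3
  P2: X8 <- X9 -> X1 <- X4 -> X3
  P3: X8 <- X9 -> X5 <- X4 -> X3
Condition 1 (no descendant of X8 in the set): holds — descendants of X8 are {X3}; none are in {X2, X5, X9}.
Condition 2 (every backdoor path blocked by {X2, X5, X9}):
  P1: blocked at fork node X9 ∈ conditioning set.
  P2: blocked at fork node X9 ∈ conditioning set.
  P3: blocked at fork node X9 ∈ conditioning set.
{X2, X5, X9} satisfies the backdoor criterion.

Yes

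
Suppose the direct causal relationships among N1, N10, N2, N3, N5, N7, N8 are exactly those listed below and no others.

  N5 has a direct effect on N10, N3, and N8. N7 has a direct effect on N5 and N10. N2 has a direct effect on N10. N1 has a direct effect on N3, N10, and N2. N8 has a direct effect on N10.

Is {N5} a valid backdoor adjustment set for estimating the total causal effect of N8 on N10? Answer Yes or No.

Yes

Backdoor paths from N8 to N10 (paths whose first edge points into N8):
  P1: N8 <- N5 <- N7 -> N10
  P2: N8 <- N5 -> N10
  P3: N8 <- N5 -> N3 <- N1 -> N2 -> N10
  P4: N8 <- N5 -> N3 <- N1 -> N10
Condition 1 (no descendant of N8 in the set): holds — descendants of N8 are {N10}; none are in {N5}.
Condition 2 (every backdoor path blocked by {N5}):
  P1: blocked at chain node N5 ∈ conditioning set.
  P2: blocked at fork node N5 ∈ conditioning set.
  P3: blocked at fork node N5 ∈ conditioning set.
  P4: blocked at fork node N5 ∈ conditioning set.
{N5} satisfies the backdoor criterion.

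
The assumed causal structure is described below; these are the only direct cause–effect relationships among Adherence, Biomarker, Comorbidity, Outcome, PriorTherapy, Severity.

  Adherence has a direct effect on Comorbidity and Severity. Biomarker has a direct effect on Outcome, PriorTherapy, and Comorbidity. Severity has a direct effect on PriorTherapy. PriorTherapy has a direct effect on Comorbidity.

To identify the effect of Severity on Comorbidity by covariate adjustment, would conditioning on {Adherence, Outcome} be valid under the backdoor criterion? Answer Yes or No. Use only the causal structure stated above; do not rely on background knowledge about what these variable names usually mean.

Backdoor paths from Severity to Comorbidity (paths whose first edge points into Severity):
  P1: Severity <- Adherence -> Comorbidity
Condition 1 (no descendant of Severity in the set): holds — descendants of Severity are {Comorbidity, PriorTherapy}; none are in {Adherence, Outcome}.
Condition 2 (every backdoor path blocked by {Adherence, Outcome}):
  P1: blocked at fork node Adherence ∈ conditioning set.
{Adherence, Outcome} satisfies the backdoor criterion.

Yes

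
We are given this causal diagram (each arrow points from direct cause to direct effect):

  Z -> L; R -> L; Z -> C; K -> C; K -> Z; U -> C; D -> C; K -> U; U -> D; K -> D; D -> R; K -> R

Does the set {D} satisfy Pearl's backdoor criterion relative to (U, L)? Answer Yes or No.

No

Backdoor paths from U to L (paths whose first edge points into U):
  P1: U <- K -> D -> R -> L
  P2: U <- K -> D -> C <- Z -> L
  P3: U <- K -> R <- D -> C <- Z -> L
  P4: U <- K -> R -> L
  P5: U <- K -> Z -> C <- D -> R -> L
  P6: U <- K -> Z -> L
  P7: U <- K -> C <- D -> R -> L
  P8: U <- K -> C <- Z -> L
Condition 1 (no descendant of U in the set): FAILS — D is a descendant of U.
Condition 2 (every backdoor path blocked by {D}):
  P1: blocked at chain node D ∈ conditioning set.
  P2: blocked at chain node D ∈ conditioning set.
  P3: blocked at collider R (neither it nor any descendant is in the conditioning set).
  P4: open — no interior node is in the conditioning set.
  P5: blocked at collider C (neither it nor any descendant is in the conditioning set).
  P6: open — no interior node is in the conditioning set.
  P7: blocked at collider C (neither it nor any descendant is in the conditioning set).
  P8: blocked at collider C (neither it nor any descendant is in the conditioning set).
{D} does not satisfy the backdoor criterion.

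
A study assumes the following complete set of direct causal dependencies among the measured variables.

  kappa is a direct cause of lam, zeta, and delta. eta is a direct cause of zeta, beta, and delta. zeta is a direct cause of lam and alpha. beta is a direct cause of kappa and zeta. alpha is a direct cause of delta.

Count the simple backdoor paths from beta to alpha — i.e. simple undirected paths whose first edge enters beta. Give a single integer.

A backdoor path from beta to alpha is any simple undirected path whose first edge points into beta (i.e. leaves beta via a parent).
Parents of beta: {eta}.
Enumerating:
  P1: beta <- eta -> zeta <- kappa -> delta <- alpha
  P2: beta <- eta -> zeta -> lam <- kappa -> delta <- alpha
  P3: beta <- eta -> zeta -> alpha
  P4: beta <- eta -> delta <- kappa -> zeta -> alpha
  P5: beta <- eta -> delta <- kappa -> lam <- zeta -> alpha
  P6: beta <- eta -> delta <- alpha
That exhausts the simple backdoor paths. Count: 6.

6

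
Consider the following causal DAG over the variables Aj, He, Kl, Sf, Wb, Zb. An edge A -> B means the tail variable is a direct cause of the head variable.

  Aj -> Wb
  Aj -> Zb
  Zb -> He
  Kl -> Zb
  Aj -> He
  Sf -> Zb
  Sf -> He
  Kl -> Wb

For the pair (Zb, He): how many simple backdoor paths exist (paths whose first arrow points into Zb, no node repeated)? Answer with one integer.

A backdoor path from Zb to He is any simple undirected path whose first edge points into Zb (i.e. leaves Zb via a parent).
Parents of Zb: {Aj, Kl, Sf}.
Enumerating:
  P1: Zb <- Kl -> Wb <- Aj -> He
  P2: Zb <- Aj -> He
  P3: Zb <- Sf -> He
That exhausts the simple backdoor paths. Count: 3.

3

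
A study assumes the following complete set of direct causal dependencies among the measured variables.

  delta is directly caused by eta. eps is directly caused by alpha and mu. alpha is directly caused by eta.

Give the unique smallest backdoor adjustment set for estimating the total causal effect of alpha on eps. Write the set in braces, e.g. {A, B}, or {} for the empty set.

{}

Variables eligible for adjustment (non-descendants of alpha, excluding alpha and eps): {delta, eta, mu}.
Backdoor paths from alpha to eps:
  (none)
With no backdoor paths the empty set already satisfies the criterion, and it is trivially minimal.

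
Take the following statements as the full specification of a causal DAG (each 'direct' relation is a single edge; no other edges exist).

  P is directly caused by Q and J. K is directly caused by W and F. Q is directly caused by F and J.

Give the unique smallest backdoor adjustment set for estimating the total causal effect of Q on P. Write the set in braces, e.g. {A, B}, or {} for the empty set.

Variables eligible for adjustment (non-descendants of Q, excluding Q and P): {F, J, K, W}.
Backdoor paths from Q to P:
  P1: Q <- J -> P
The empty set is not sufficient: P1 (Q <- J -> P) has no collider blocking it and no conditioned non-collider, so it is open.
Try {J}:
  P1: blocked at fork node J ∈ conditioning set.
{J} contains no descendant of Q and blocks every backdoor path.
No other singleton works — e.g. {F} leaves P1 open — so {J} is the unique smallest valid adjustment set.

{J}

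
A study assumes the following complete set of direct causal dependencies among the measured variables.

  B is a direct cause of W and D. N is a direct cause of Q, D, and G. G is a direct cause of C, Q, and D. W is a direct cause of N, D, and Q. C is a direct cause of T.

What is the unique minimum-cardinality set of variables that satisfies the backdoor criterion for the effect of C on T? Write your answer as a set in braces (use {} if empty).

Variables eligible for adjustment (non-descendants of C, excluding C and T): {B, D, G, N, Q, W}.
Backdoor paths from C to T:
  (none)
With no backdoor paths the empty set already satisfies the criterion, and it is trivially minimal.

{}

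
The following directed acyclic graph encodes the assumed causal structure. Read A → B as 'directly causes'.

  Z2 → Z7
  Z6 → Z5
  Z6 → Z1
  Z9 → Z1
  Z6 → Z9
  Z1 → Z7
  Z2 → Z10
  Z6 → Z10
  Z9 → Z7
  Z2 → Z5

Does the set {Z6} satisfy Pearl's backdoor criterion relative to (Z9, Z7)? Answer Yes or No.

Backdoor paths from Z9 to Z7 (paths whose first edge points into Z9):
  P1: Z9 <- Z6 -> Z5 <- Z2 -> Z7
  P2: Z9 <- Z6 -> Z10 <- Z2 -> Z7
  P3: Z9 <- Z6 -> Z1 -> Z7
Condition 1 (no descendant of Z9 in the set): holds — descendants of Z9 are {Z1, Z7}; none are in {Z6}.
Condition 2 (every backdoor path blocked by {Z6}):
  P1: blocked at fork node Z6 ∈ conditioning set.
  P2: blocked at fork node Z6 ∈ conditioning set.
  P3: blocked at fork node Z6 ∈ conditioning set.
{Z6} satisfies the backdoor criterion.

Yes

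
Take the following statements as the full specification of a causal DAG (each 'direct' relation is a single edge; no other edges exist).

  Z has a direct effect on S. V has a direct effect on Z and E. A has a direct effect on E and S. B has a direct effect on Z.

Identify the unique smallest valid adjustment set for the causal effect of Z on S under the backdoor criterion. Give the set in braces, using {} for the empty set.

{}

Variables eligible for adjustment (non-descendants of Z, excluding Z and S): {A, B, E, V}.
Backdoor paths from Z to S:
  P1: Z <- V -> E <- A -> S
Each backdoor path contains an unconditioned collider, so every path is already blocked with the empty conditioning set:
  P1: blocked at collider E (neither it nor any descendant is in the conditioning set).
The empty set is therefore the unique smallest valid set.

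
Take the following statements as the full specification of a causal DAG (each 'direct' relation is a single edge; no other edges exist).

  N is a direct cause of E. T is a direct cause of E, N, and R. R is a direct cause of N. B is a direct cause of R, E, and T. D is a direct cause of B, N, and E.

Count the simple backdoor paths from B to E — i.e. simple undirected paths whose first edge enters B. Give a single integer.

A backdoor path from B to E is any simple undirected path whose first edge points into B (i.e. leaves B via a parent).
Parents of B: {D}.
Enumerating:
  P1: B <- D -> N <- T -> E
  P2: B <- D -> N <- R <- T -> E
  P3: B <- D -> N -> E
  P4: B <- D -> E
That exhausts the simple backdoor paths. Count: 4.

4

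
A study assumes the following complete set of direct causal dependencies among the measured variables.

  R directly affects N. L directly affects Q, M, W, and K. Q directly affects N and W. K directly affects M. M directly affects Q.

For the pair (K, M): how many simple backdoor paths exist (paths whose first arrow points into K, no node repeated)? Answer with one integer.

A backdoor path from K to M is any simple undirected path whose first edge points into K (i.e. leaves K via a parent).
Parents of K: {L}.
Enumerating:
  P1: K <- L -> M
  P2: K <- L -> Q <- M
  P3: K <- L -> W <- Q <- M
That exhausts the simple backdoor paths. Count: 3.

3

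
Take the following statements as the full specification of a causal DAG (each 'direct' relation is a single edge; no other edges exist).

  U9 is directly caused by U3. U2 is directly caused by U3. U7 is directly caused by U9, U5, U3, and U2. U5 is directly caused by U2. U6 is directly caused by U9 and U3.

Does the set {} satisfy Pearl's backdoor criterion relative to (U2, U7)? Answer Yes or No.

Backdoor paths from U2 to U7 (paths whose first edge points into U2):
  P1: U2 <- U3 -> U9 -> U7
  P2: U2 <- U3 -> U7
  P3: U2 <- U3 -> U6 <- U9 -> U7
Condition 1 (no descendant of U2 in the set): holds — descendants of U2 are {U5, U7}; none are in {}.
Condition 2 (every backdoor path blocked by {}):
  P1: open — no interior node is in the conditioning set.
  P2: open — no interior node is in the conditioning set.
  P3: blocked at collider U6 (neither it nor any descendant is in the conditioning set).
{} does not satisfy the backdoor criterion.

No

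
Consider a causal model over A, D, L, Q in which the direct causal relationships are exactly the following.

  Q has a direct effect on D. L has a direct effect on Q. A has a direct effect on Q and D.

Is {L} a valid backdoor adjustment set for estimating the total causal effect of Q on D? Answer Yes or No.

Backdoor paths from Q to D (paths whose first edge points into Q):
  P1: Q <- A -> D
Condition 1 (no descendant of Q in the set): holds — descendants of Q are {D}; none are in {L}.
Condition 2 (every backdoor path blocked by {L}):
  P1: open — no interior node is in the conditioning set.
{L} does not satisfy the backdoor criterion.

No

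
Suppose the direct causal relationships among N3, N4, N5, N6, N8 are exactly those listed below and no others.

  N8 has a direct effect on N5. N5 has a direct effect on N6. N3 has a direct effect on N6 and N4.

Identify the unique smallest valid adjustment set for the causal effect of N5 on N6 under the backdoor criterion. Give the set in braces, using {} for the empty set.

Variables eligible for adjustment (non-descendants of N5, excluding N5 and N6): {N3, N4, N8}.
Backdoor paths from N5 to N6:
  (none)
With no backdoor paths the empty set already satisfies the criterion, and it is trivially minimal.

{}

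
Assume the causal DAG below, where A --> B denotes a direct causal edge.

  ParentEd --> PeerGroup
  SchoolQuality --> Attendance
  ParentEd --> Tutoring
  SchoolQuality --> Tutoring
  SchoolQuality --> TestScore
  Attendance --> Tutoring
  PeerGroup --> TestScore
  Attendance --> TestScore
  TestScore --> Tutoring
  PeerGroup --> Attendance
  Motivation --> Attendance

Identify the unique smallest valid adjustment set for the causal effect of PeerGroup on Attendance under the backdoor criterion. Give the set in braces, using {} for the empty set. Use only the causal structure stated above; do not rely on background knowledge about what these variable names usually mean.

{}

Variables eligible for adjustment (non-descendants of PeerGroup, excluding PeerGroup and Attendance): {Motivation, ParentEd, SchoolQuality}.
Backdoor paths from PeerGroup to Attendance:
  P1: PeerGroup <- ParentEd -> Tutoring <- SchoolQuality -> Attendance
  P2: PeerGroup <- ParentEd -> Tutoring <- SchoolQuality -> TestScore <- Attendance
  P3: PeerGroup <- ParentEd -> Tutoring <- Attendance
  P4: PeerGroup <- ParentEd -> Tutoring <- TestScore <- SchoolQuality -> Attendance
  P5: PeerGroup <- ParentEd -> Tutoring <- TestScore <- Attendance
Each backdoor path contains an unconditioned collider, so every path is already blocked with the empty conditioning set:
  P1: blocked at collider Tutoring (neither it nor any descendant is in the conditioning set).
  P2: blocked at collider Tutoring (neither it nor any descendant is in the conditioning set).
  P3: blocked at collider Tutoring (neither it nor any descendant is in the conditioning set).
  P4: blocked at collider Tutoring (neither it nor any descendant is in the conditioning set).
  P5: blocked at collider Tutoring (neither it nor any descendant is in the conditioning set).
The empty set is therefore the unique smallest valid set.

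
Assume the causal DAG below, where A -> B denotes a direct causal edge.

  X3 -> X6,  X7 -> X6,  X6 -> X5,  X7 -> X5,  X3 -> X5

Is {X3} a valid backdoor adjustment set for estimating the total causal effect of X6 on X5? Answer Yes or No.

Backdoor paths from X6 to X5 (paths whose first edge points into X6):
  P1: X6 <- X7 -> X5
  P2: X6 <- X3 -> X5
Condition 1 (no descendant of X6 in the set): holds — descendants of X6 are {X5}; none are in {X3}.
Condition 2 (every backdoor path blocked by {X3}):
  P1: open — no interior node is in the conditioning set.
  P2: blocked at fork node X3 ∈ conditioning set.
{X3} does not satisfy the backdoor criterion.

No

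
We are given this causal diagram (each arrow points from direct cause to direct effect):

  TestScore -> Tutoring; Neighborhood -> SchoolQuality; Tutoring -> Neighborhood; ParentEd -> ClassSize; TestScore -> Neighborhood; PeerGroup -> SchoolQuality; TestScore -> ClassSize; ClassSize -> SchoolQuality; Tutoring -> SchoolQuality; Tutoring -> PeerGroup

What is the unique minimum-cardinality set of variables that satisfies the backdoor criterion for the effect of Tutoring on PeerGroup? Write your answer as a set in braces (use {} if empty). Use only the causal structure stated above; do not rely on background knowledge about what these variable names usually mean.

Variables eligible for adjustment (non-descendants of Tutoring, excluding Tutoring and PeerGroup): {ClassSize, ParentEd, TestScore}.
Backdoor paths from Tutoring to PeerGroup:
  P1: Tutoring <- TestScore -> ClassSize -> SchoolQuality <- PeerGroup
  P2: Tutoring <- TestScore -> Neighborhood -> SchoolQuality <- PeerGroup
Each backdoor path contains an unconditioned collider, so every path is already blocked with the empty conditioning set:
  P1: blocked at collider SchoolQuality (neither it nor any descendant is in the conditioning set).
  P2: blocked at collider SchoolQuality (neither it nor any descendant is in the conditioning set).
The empty set is therefore the unique smallest valid set.

{}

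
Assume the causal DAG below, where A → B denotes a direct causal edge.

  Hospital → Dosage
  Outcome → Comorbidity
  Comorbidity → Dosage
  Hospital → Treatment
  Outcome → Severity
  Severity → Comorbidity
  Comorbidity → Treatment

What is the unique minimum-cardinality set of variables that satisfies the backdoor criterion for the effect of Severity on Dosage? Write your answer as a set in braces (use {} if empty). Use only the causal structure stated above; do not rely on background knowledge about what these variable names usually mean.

Variables eligible for adjustment (non-descendants of Severity, excluding Severity and Dosage): {Hospital, Outcome}.
Backdoor paths from Severity to Dosage:
  P1: Severity <- Outcome -> Comorbidity -> Dosage
  P2: Severity <- Outcome -> Comorbidity -> Treatment <- Hospital -> Dosage
The empty set is not sufficient: P1 (Severity <- Outcome -> Comorbidity -> Dosage) has no collider blocking it and no conditioned non-collider, so it is open.
Try {Outcome}:
  P1: blocked at fork node Outcome ∈ conditioning set.
  P2: blocked at fork node Outcome ∈ conditioning set.
{Outcome} contains no descendant of Severity and blocks every backdoor path.
No other singleton works — e.g. {Hospital} leaves P1 open — so {Outcome} is the unique smallest valid adjustment set.

{Outcome}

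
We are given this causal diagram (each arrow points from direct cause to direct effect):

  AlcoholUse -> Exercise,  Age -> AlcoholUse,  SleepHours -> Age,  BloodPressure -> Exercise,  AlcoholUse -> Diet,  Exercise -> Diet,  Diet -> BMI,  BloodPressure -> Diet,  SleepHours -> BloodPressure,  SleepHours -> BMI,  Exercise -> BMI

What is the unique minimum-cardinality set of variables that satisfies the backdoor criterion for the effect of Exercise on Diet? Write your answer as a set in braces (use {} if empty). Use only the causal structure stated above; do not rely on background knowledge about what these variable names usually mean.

{AlcoholUse, BloodPressure}

Variables eligible for adjustment (non-descendants of Exercise, excluding Exercise and Diet): {Age, AlcoholUse, BloodPressure, SleepHours}.
Backdoor paths from Exercise to Diet:
  P1: Exercise <- BloodPressure <- SleepHours -> Age -> AlcoholUse -> Diet
  P2: Exercise <- BloodPressure <- SleepHours -> BMI <- Diet
  P3: Exercise <- BloodPressure -> Diet
  P4: Exercise <- AlcoholUse <- Age <- SleepHours -> BloodPressure -> Diet
  P5: Exercise <- AlcoholUse <- Age <- SleepHours -> BMI <- Diet
  P6: Exercise <- AlcoholUse -> Diet
The empty set is not sufficient: P1 (Exercise <- BloodPressure <- SleepHours -> Age -> AlcoholUse -> Diet) has no collider blocking it and no conditioned non-collider, so it is open.
Try {AlcoholUse, BloodPressure}:
  P1: blocked at chain node BloodPressure ∈ conditioning set.
  P2: blocked at chain node BloodPressure ∈ conditioning set.
  P3: blocked at fork node BloodPressure ∈ conditioning set.
  P4: blocked at chain node AlcoholUse ∈ conditioning set.
  P5: blocked at chain node AlcoholUse ∈ conditioning set.
  P6: blocked at fork node AlcoholUse ∈ conditioning set.
{AlcoholUse, BloodPressure} contains no descendant of Exercise and blocks every backdoor path.
Every element of {AlcoholUse, BloodPressure} is needed (dropping AlcoholUse leaves P6 open; dropping BloodPressure leaves P3 open), so no proper subset is valid.
Among all size-2 subsets of the eligible variables, only {AlcoholUse, BloodPressure} blocks every backdoor path, so it is the unique smallest valid adjustment set.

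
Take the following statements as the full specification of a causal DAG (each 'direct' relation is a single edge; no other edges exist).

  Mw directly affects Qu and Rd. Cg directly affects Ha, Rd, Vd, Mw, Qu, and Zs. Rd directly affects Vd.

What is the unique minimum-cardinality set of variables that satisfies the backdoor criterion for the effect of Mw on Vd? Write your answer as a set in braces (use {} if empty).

Variables eligible for adjustment (non-descendants of Mw, excluding Mw and Vd): {Cg, Ha, Zs}.
Backdoor paths from Mw to Vd:
  P1: Mw <- Cg -> Rd -> Vd
  P2: Mw <- Cg -> Vd
The empty set is not sufficient: P1 (Mw <- Cg -> Rd -> Vd) has no collider blocking it and no conditioned non-collider, so it is open.
Try {Cg}:
  P1: blocked at fork node Cg ∈ conditioning set.
  P2: blocked at fork node Cg ∈ conditioning set.
{Cg} contains no descendant of Mw and blocks every backdoor path.
No other singleton works — e.g. {Zs} leaves P1 open — so {Cg} is the unique smallest valid adjustment set.

{Cg}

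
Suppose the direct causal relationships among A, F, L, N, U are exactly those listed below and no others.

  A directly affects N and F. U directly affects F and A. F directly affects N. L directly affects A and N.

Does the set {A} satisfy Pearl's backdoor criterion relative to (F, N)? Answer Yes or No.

Backdoor paths from F to N (paths whose first edge points into F):
  P1: F <- U -> A <- L -> N
  P2: F <- U -> A -> N
  P3: F <- A <- L -> N
  P4: F <- A -> N
Condition 1 (no descendant of F in the set): holds — descendants of F are {N}; none are in {A}.
Condition 2 (every backdoor path blocked by {A}):
  P1: open — collider(s) A are conditioned on (or have a conditioned descendant) and no non-collider on the path is in the set.
  P2: blocked at chain node A ∈ conditioning set.
  P3: blocked at chain node A ∈ conditioning set.
  P4: blocked at fork node A ∈ conditioning set.
{A} does not satisfy the backdoor criterion.

No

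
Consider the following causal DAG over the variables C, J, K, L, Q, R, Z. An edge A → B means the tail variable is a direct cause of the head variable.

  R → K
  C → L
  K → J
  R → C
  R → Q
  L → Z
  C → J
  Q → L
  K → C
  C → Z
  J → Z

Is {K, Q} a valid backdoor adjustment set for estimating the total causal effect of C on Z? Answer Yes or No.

Backdoor paths from C to Z (paths whose first edge points into C):
  P1: C <- R -> K -> J -> Z
  P2: C <- R -> Q -> L -> Z
  P3: C <- K <- R -> Q -> L -> Z
  P4: C <- K -> J -> Z
Condition 1 (no descendant of C in the set): holds — descendants of C are {J, L, Z}; none are in {K, Q}.
Condition 2 (every backdoor path blocked by {K, Q}):
  P1: blocked at chain node K ∈ conditioning set.
  P2: blocked at chain node Q ∈ conditioning set.
  P3: blocked at chain node K ∈ conditioning set.
  P4: blocked at fork node K ∈ conditioning set.
{K, Q} satisfies the backdoor criterion.

Yes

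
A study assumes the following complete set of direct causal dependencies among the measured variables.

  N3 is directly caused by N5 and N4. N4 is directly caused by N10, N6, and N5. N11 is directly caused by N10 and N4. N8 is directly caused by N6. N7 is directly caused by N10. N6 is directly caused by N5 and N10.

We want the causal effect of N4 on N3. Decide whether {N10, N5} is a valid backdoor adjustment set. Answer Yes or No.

Backdoor paths from N4 to N3 (paths whose first edge points into N4):
  P1: N4 <- N5 -> N3
  P2: N4 <- N10 -> N6 <- N5 -> N3
  P3: N4 <- N6 <- N5 -> N3
Condition 1 (no descendant of N4 in the set): holds — descendants of N4 are {N11, N3}; none are in {N10, N5}.
Condition 2 (every backdoor path blocked by {N10, N5}):
  P1: blocked at fork node N5 ∈ conditioning set.
  P2: blocked at fork node N10 ∈ conditioning set.
  P3: blocked at fork node N5 ∈ conditioning set.
{N10, N5} satisfies the backdoor criterion.

Yes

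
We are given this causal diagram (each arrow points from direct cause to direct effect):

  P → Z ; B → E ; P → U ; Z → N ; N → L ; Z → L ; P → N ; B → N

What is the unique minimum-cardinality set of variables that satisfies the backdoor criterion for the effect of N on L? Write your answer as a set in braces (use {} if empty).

Variables eligible for adjustment (non-descendants of N, excluding N and L): {B, E, P, U, Z}.
Backdoor paths from N to L:
  P1: N <- P -> Z -> L
  P2: N <- Z -> L
The empty set is not sufficient: P1 (N <- P -> Z -> L) has no collider blocking it and no conditioned non-collider, so it is open.
Try {Z}:
  P1: blocked at chain node Z ∈ conditioning set.
  P2: blocked at fork node Z ∈ conditioning set.
{Z} contains no descendant of N and blocks every backdoor path.
No other singleton works — e.g. {B} leaves P1 open — so {Z} is the unique smallest valid adjustment set.

{Z}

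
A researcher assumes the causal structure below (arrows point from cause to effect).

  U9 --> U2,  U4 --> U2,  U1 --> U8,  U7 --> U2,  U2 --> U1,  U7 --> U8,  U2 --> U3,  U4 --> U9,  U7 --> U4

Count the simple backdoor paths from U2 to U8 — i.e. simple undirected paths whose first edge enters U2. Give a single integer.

3

A backdoor path from U2 to U8 is any simple undirected path whose first edge points into U2 (i.e. leaves U2 via a parent).
Parents of U2: {U4, U7, U9}.
Enumerating:
  P1: U2 <- U7 -> U8
  P2: U2 <- U4 <- U7 -> U8
  P3: U2 <- U9 <- U4 <- U7 -> U8
That exhausts the simple backdoor paths. Count: 3.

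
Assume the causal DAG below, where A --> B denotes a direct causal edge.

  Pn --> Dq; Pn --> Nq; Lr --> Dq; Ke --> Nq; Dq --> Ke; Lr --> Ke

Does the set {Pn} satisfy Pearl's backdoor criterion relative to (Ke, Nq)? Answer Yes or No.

Yes

Backdoor paths from Ke to Nq (paths whose first edge points into Ke):
  P1: Ke <- Lr -> Dq <- Pn -> Nq
  P2: Ke <- Dq <- Pn -> Nq
Condition 1 (no descendant of Ke in the set): holds — descendants of Ke are {Nq}; none are in {Pn}.
Condition 2 (every backdoor path blocked by {Pn}):
  P1: blocked at collider Dq (neither it nor any descendant is in the conditioning set).
  P2: blocked at fork node Pn ∈ conditioning set.
{Pn} satisfies the backdoor criterion.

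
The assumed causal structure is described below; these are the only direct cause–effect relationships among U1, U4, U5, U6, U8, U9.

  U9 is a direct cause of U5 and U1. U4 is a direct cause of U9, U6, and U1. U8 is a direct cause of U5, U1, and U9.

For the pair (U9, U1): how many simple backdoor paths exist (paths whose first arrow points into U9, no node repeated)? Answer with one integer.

2

A backdoor path from U9 to U1 is any simple undirected path whose first edge points into U9 (i.e. leaves U9 via a parent).
Parents of U9: {U4, U8}.
Enumerating:
  P1: U9 <- U8 -> U1
  P2: U9 <- U4 -> U1
That exhausts the simple backdoor paths. Count: 2.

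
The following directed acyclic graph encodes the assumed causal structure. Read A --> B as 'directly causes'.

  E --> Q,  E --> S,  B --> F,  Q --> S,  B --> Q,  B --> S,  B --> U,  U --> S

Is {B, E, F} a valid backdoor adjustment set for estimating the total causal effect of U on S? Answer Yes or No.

Yes

Backdoor paths from U to S (paths whose first edge points into U):
  P1: U <- B -> Q <- E -> S
  P2: U <- B -> Q -> S
  P3: U <- B -> S
Condition 1 (no descendant of U in the set): holds — descendants of U are {S}; none are in {B, E, F}.
Condition 2 (every backdoor path blocked by {B, E, F}):
  P1: blocked at fork node B ∈ conditioning set.
  P2: blocked at fork node B ∈ conditioning set.
  P3: blocked at fork node B ∈ conditioning set.
{B, E, F} satisfies the backdoor criterion.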